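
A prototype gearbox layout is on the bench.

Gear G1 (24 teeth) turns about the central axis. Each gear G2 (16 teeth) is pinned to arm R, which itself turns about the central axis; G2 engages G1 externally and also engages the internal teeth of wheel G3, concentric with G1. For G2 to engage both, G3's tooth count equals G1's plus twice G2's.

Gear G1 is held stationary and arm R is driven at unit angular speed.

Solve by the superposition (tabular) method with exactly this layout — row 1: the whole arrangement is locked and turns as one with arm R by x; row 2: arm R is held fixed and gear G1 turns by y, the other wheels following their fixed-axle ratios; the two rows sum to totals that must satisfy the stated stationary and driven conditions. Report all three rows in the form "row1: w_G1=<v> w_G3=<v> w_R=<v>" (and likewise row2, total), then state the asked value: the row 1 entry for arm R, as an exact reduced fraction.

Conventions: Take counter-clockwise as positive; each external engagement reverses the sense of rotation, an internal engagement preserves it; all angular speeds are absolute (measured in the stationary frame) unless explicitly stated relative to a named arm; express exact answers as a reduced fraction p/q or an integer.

row1: w_G1=1 w_G3=1 w_R=1
row2: w_G1=-1 w_G3=3/7 w_R=0
total: w_G1=0 w_G3=10/7 w_R=1
asked value: 1

planetary set (24T centre, 16T on arm, 56T internal) — Willis relation
row 1 (train locked, turned with arm): all members turn x
row 2 (arm held, sun turns y): ω_ring = −(24/56)·y, ω_arm = 0
boundary: total ω_sun = x + y = 0 and total ω_arm = x = 1  ⇒  y = -1, x = 1
row 2 ring = −(24/56)·(-1) = 3/7
totals (row 1 + row 2): sun 1 + (-1) = 0, ring 1 + 3/7 = 10/7, arm 1 + 0 = 1
asked cell (row1, arm) = 1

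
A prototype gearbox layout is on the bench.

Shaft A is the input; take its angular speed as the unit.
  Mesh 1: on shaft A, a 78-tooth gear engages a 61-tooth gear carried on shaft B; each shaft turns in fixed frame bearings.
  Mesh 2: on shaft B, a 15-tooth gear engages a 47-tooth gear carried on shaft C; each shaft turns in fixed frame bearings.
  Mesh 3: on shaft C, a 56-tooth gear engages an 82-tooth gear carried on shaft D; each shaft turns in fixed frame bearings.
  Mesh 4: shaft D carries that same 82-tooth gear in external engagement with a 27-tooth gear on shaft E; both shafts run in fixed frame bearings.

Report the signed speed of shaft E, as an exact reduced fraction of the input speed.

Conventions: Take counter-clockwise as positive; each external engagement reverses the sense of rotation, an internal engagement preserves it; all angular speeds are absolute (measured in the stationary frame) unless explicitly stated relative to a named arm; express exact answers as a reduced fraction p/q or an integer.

7280/8601

4-mesh fixed-axis compound train (all bearings frame-fixed)
mesh 1 [78T→61T]: |ω|/ω_in = 1×78/61 = 78/61, sense flips to −
mesh 2 [15T→47T]: |ω|/ω_in = (78/61)×15/47 = 1170/2867, sense flips to +
mesh 3 [56T→82T]: |ω|/ω_in = (1170/2867)×56/82 = 32760/117547, sense flips to −
mesh 4 [82T→27T]: |ω|/ω_in = (32760/117547)×82/27 = 7280/8601, sense flips to +
signed output speed (× input speed) = 7280/8601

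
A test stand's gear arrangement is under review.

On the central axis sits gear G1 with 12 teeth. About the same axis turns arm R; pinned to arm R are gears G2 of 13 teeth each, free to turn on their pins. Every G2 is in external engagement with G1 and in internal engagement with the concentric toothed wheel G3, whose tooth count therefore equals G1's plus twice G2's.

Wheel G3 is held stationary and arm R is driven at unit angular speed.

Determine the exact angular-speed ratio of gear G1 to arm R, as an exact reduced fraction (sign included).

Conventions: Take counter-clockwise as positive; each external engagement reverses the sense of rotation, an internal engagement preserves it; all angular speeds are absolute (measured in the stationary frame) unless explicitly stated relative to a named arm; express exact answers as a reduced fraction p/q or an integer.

25/6

topology: planetary set — G1 12T / G2 13T / G3 38T, arm = carrier (Willis)
ring teeth: 12 + 2·13 = 38
12(ω_sun−ω_arm) = −38(ω_ring−ω_arm),  ω_ring = 0, ω_arm = 1
ω_sun = 1 − (38/12)(0−1) = 25/6
ω_out/ω_in = 25/6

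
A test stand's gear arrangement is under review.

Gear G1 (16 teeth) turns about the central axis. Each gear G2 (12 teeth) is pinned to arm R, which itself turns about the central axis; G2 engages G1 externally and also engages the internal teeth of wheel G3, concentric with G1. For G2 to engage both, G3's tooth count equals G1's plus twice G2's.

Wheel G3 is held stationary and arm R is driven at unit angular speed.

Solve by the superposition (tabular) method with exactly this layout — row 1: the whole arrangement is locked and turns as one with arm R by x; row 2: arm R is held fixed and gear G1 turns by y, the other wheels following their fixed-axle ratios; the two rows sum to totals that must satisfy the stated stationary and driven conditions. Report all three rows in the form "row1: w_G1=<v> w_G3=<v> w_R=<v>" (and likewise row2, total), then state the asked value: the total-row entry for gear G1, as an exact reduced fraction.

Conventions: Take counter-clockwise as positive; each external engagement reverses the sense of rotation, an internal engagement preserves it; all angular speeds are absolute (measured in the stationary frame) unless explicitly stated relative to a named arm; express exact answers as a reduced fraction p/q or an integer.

class = planetary set [G3 = 16+2·12 = 40; Willis about the carrier]
row 1: whole set turns with the arm by x
superposition row 2 [arm held]: sun y, ring −(16/40)·y, arm 0
boundary: total ω_ring = x − (16/40)·y = 0 and total ω_arm = x = 1  ⇒  y = 5/2, x = 1
row 2 ring = −(16/40)·5/2 = -1
totals (row 1 + row 2): sun 1 + 5/2 = 7/2, ring 1 + (-1) = 0, arm 1 + 0 = 1
asked cell (total, sun) = 7/2

row1: w_G1=1 w_G3=1 w_R=1
row2: w_G1=5/2 w_G3=-1 w_R=0
total: w_G1=7/2 w_G3=0 w_R=1
asked value: 7/2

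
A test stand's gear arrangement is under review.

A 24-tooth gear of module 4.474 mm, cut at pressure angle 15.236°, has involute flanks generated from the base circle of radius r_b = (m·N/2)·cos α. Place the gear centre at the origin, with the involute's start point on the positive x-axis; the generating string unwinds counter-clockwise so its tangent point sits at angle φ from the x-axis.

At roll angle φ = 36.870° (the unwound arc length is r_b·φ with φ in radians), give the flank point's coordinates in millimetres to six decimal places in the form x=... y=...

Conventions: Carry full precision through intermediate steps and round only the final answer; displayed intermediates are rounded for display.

x=61.441190 y=4.413431

single-mesh involute tooth geometry (24T wheel at module 4.474)
pitch radius r_p = m·N/2 = 4.474·24/2 = 53.688000
base radius r_b = r_p·cos α = 53.688000·cos 15.236° = 51.800951
roll angle φ = 36.870° = 0.64350290 rad
x = r_b·(cos φ + φ·sin φ) = 61.441190
y = r_b·(sin φ − φ·cos φ) = 4.413431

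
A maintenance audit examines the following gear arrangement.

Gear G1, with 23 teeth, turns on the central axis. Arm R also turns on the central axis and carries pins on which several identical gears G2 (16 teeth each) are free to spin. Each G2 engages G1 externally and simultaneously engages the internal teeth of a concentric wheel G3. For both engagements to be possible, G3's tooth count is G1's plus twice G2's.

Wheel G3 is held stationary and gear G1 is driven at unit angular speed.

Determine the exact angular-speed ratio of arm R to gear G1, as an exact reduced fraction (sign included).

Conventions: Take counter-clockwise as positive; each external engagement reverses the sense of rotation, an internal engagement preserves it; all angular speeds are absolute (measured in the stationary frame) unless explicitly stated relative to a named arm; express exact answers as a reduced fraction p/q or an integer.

23/78

topology: planetary set — G1 23T / G2 16T / G3 55T, arm = carrier (Willis)
ring teeth: 23 + 2·16 = 55
23(ω_sun−ω_arm) = −55(ω_ring−ω_arm),  ω_ring = 0, ω_sun = 1
23(1−ω_arm) = −55(0−ω_arm)  ⇒  78·ω_arm = 23  ⇒  ω_arm = 23/78
ω_out/ω_in = 23/78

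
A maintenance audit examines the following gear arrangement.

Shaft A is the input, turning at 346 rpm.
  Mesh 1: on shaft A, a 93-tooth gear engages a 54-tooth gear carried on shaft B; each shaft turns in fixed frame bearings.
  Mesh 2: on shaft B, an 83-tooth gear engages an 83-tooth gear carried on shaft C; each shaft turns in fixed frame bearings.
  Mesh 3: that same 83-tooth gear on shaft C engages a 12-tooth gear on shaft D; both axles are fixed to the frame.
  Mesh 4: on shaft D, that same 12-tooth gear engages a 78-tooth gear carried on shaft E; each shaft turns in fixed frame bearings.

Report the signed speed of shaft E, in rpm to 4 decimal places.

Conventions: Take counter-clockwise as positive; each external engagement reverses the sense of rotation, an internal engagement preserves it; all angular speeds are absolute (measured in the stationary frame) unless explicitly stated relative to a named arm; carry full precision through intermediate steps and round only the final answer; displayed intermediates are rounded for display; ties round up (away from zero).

+634.0869 rpm

topology: fixed-axis compound train — 4 meshes, A→E
mesh 1 [93T→54T]: ω = 346.0000×93/54 = 595.8889 rpm, sense flips to −
mesh 2 [83T→83T]: ω = 595.8889×83/83 = 595.8889 rpm, sense flips to +
mesh 3 [83T→12T]: ω = 595.8889×83/12 = 4121.5648 rpm, sense flips to −
mesh 4 [12T→78T]: ω = 4121.5648×12/78 = 634.0869 rpm, sense flips to +
signed output speed = +634.0869 rpm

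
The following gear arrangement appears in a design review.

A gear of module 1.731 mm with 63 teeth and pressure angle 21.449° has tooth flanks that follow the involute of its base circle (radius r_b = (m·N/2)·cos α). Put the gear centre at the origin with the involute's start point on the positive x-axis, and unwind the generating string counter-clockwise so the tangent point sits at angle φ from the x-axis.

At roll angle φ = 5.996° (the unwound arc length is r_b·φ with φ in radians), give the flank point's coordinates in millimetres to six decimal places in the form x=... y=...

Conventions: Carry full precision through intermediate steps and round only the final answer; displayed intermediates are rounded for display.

x=51.027319 y=0.019367

recognized (one wheel, involute flank): single-mesh tooth geometry, m = 1.731, N = 63
pitch radius r_p = m·N/2 = 1.731·63/2 = 54.526500
base radius r_b = r_p·cos α = 54.526500·cos 21.449° = 50.750182
roll angle φ = 5.996° = 0.10464994 rad
x = r_b·(cos φ + φ·sin φ) = 51.027319
y = r_b·(sin φ − φ·cos φ) = 0.019367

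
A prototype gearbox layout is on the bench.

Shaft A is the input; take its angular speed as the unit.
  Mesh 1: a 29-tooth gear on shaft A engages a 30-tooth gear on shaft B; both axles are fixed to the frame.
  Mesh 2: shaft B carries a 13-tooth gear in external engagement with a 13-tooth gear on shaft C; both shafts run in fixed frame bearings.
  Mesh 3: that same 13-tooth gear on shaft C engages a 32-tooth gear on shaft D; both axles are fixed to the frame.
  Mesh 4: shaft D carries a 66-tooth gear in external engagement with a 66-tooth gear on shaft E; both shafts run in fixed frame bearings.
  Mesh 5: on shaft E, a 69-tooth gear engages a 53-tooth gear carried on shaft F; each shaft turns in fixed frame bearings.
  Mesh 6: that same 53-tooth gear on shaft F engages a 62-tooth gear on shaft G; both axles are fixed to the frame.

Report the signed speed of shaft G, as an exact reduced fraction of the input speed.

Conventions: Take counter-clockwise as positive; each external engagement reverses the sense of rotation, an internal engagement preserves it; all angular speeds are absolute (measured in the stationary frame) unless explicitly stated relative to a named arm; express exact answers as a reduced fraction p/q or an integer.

6-mesh fixed-axis compound train (all bearings frame-fixed)
mesh 1 [29T→30T]: |ω|/ω_in = 1×29/30 = 29/30, sense flips to −
mesh 2 [13T→13T]: |ω|/ω_in = (29/30)×13/13 = 29/30, sense flips to +
mesh 3 [13T→32T]: |ω|/ω_in = (29/30)×13/32 = 377/960, sense flips to −
mesh 4 [66T→66T]: |ω|/ω_in = (377/960)×66/66 = 377/960, sense flips to +
mesh 5 [69T→53T]: |ω|/ω_in = (377/960)×69/53 = 8671/16960, sense flips to −
mesh 6 [53T→62T]: |ω|/ω_in = (8671/16960)×53/62 = 8671/19840, sense flips to +
signed output speed (× input speed) = 8671/19840

8671/19840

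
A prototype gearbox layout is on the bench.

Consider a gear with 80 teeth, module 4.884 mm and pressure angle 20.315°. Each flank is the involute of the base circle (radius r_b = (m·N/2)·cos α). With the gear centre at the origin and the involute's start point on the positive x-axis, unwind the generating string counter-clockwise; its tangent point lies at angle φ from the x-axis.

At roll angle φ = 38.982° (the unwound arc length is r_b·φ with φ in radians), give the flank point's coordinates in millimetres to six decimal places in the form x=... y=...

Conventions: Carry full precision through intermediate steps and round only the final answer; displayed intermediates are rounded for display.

recognized (one wheel, involute flank): single-mesh tooth geometry, m = 4.884, N = 80
pitch radius r_p = m·N/2 = 4.884·80/2 = 195.360000
base radius r_b = r_p·cos α = 195.360000·cos 20.315° = 183.208232
roll angle φ = 38.982° = 0.68036425 rad
x = r_b·(cos φ + φ·sin φ) = 220.829052
y = r_b·(sin φ − φ·cos φ) = 18.357354

x=220.829052 y=18.357354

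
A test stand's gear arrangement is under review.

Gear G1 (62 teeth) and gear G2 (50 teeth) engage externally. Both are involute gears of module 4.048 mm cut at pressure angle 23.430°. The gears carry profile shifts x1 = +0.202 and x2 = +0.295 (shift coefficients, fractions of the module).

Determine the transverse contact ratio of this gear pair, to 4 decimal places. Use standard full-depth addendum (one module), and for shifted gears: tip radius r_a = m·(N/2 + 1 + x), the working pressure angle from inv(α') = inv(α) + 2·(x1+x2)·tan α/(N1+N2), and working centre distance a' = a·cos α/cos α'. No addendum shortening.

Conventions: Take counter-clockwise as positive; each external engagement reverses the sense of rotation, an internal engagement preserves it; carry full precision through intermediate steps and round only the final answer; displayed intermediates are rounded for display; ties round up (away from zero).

1.5572

single-mesh involute tooth geometry (62T engaging 50T at module 4.048)
base radii: r_b1 = 115.141082, r_b2 = 92.855711
tip radii: r_a1 = 130.353696, r_a2 = 106.442160
inv(α') = inv(23.430°) + 2·(+0.202+0.295)·tan α/(62+50) = 0.02827586  ⇒  α' = 24.54275°
a' = a·cos α / cos α' = 226.6880·cos 23.430°/cos 24.54275° = 228.655449
action lengths: √(r_a1²−r_b1²) = 61.111515, √(r_a2²−r_b2²) = 52.036048
base pitch p_b = π·m·cos α = 11.668593
CR = (61.111515 + 52.036048 − 228.655449·sin 24.54275°)/11.668593 = 1.557212
contact ratio ≈ 1.5572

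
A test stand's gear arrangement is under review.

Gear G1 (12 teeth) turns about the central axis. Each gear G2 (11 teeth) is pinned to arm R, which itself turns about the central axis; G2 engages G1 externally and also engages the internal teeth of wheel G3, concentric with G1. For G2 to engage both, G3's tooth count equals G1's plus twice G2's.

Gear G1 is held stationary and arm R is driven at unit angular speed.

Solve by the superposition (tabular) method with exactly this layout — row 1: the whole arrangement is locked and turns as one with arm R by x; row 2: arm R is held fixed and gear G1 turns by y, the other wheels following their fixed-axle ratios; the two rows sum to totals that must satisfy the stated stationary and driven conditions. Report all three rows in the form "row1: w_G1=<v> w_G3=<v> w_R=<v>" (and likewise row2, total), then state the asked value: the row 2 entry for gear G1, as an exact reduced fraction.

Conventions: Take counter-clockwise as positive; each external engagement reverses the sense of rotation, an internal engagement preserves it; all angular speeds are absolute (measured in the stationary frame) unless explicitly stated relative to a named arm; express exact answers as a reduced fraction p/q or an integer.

topology: planetary set — G1 12T / G2 11T / G3 34T, arm = carrier (Willis)
row 1 — lock + rotate with arm: ω_sun = ω_ring = ω_arm = x
row 2 (arm held, sun turns y): ω_ring = −(12/34)·y, ω_arm = 0
boundary: total ω_sun = x + y = 0 and total ω_arm = x = 1  ⇒  y = -1, x = 1
row 2 ring = −(12/34)·(-1) = 6/17
totals (row 1 + row 2): sun 1 + (-1) = 0, ring 1 + 6/17 = 23/17, arm 1 + 0 = 1
asked cell (row2, sun) = -1

row1: w_G1=1 w_G3=1 w_R=1
row2: w_G1=-1 w_G3=6/17 w_R=0
total: w_G1=0 w_G3=23/17 w_R=1
asked value: -1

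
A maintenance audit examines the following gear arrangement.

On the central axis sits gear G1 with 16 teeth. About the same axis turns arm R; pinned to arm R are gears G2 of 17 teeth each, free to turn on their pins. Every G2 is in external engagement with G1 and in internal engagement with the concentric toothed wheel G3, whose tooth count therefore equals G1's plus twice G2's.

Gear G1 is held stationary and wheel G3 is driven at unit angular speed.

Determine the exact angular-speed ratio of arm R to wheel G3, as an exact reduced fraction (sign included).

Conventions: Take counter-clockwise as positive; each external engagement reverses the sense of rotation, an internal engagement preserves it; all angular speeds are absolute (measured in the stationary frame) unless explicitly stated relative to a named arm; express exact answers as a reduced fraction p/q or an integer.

recognized (axles ride arm R): planetary set, 16/17/50 teeth
ring teeth: 16 + 2·17 = 50
16(ω_sun−ω_arm) = −50(ω_ring−ω_arm),  ω_sun = 0, ω_ring = 1
16(0−ω_arm) = −50(1−ω_arm)  ⇒  66·ω_arm = 50  ⇒  ω_arm = 25/33
ω_out/ω_in = 25/33

25/33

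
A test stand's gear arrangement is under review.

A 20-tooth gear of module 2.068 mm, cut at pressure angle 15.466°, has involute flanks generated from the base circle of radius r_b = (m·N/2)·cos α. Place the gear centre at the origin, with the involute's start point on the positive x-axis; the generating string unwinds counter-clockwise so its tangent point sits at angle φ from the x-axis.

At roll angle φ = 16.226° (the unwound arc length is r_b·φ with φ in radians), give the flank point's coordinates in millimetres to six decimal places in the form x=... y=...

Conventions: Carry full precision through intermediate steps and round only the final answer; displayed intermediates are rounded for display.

class = single-mesh tooth geometry [base-circle involute, m = 2.068, 20T]
pitch radius r_p = m·N/2 = 2.068·20/2 = 20.680000
base radius r_b = r_p·cos α = 20.680000·cos 15.466° = 19.931154
roll angle φ = 16.226° = 0.28319712 rad
x = r_b·(cos φ + φ·sin φ) = 20.714445
y = r_b·(sin φ − φ·cos φ) = 0.149689

x=20.714445 y=0.149689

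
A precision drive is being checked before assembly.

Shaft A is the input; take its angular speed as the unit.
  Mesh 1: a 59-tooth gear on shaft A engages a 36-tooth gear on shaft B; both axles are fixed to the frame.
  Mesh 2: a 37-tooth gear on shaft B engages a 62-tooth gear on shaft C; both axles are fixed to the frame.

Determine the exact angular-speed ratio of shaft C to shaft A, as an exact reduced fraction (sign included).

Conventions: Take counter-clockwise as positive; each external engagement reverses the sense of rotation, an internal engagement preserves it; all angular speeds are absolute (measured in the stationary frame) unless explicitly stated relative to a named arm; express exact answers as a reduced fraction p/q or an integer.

2183/2232

class = fixed-axis compound train [2 meshes; 2 ratios multiply, 2 sense flips]
mesh 1 [59T→36T]: running ratio 59/36, sense −
mesh 2 [37T→62T]: running ratio 2183/2232, sense +
ω_out/ω_in = 2183/2232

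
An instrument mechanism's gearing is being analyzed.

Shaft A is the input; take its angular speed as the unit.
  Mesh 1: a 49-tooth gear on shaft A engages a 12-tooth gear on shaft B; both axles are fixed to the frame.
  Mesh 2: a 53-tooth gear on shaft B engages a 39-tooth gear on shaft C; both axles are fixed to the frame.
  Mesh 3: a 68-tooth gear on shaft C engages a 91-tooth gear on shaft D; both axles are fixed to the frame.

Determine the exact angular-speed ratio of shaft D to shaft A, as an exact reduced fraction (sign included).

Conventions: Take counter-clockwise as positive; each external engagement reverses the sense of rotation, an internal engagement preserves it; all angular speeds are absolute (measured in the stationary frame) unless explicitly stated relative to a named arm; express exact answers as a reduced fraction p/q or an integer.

class = fixed-axis compound train [3 meshes; 3 ratios multiply, 3 sense flips]
mesh 1 [49T→12T]: running ratio 49/12, sense −
mesh 2 [53T→39T]: running ratio 2597/468, sense +
mesh 3 [68T→91T]: running ratio 6307/1521, sense −
ω_out/ω_in = -6307/1521

-6307/1521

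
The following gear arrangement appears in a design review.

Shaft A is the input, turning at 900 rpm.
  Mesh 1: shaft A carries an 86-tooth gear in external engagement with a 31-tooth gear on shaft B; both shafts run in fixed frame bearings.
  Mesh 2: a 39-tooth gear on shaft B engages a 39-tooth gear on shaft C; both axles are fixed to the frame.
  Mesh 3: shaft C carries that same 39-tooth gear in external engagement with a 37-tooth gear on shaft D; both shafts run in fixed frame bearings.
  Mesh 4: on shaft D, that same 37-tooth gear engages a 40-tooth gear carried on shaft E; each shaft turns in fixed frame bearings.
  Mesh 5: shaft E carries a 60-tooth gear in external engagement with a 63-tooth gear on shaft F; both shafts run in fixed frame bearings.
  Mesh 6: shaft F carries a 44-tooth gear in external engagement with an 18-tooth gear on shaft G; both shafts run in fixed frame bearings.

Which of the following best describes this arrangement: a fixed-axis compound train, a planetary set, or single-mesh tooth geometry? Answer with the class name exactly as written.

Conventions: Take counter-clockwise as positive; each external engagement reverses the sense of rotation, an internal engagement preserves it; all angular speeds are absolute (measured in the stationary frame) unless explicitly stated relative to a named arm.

fixed-axis compound train

topology: fixed-axis compound train — 6 meshes, A→G
classification: fixed-axis compound train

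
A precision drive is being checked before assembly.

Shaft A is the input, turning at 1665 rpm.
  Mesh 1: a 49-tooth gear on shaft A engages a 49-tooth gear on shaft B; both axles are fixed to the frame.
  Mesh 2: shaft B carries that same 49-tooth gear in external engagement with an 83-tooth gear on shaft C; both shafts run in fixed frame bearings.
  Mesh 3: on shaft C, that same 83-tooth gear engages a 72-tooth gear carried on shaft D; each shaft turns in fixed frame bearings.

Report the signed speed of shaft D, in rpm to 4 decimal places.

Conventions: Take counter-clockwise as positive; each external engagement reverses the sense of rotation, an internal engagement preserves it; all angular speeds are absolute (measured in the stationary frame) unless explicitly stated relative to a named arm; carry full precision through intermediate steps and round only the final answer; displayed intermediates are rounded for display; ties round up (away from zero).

-1133.1250 rpm

class = fixed-axis compound train [3 meshes; 3 ratios multiply, 3 sense flips]
mesh 1 [49T→49T]: ω = 1665.0000×49/49 = 1665.0000 rpm, sense flips to −
mesh 2 [49T→83T]: ω = 1665.0000×49/83 = 982.9518 rpm, sense flips to +
mesh 3 [83T→72T]: ω = 982.9518×83/72 = 1133.1250 rpm, sense flips to −
signed output speed = -1133.1250 rpm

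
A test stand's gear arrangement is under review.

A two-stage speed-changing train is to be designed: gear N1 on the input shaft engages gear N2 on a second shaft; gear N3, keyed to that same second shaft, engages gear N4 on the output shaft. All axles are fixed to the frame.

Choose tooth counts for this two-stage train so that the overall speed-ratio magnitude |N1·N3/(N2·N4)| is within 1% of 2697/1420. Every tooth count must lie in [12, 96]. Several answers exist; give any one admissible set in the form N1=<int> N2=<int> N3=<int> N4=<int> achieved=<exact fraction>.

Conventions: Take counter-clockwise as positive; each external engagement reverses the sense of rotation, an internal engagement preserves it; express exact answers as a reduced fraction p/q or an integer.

design class (target 2697/1420): fixed-axis compound train
target = 2697/1420 in lowest terms: an exact hit needs N1·N3 = k·2697 and N2·N4 = k·1420 for one integer k, every count in [12, 96]; additionally prefer no 1:1 stage (N1 ≠ N2, N3 ≠ N4)
k = 1: N1·N3 = 2697 = 29·93, N2·N4 = 1420 = 20·71
achieved = 29·93/(20·71) = 2697/1420; |achieved − target| = 0 ≤ 2697/142000 ✓

N1=29 N2=20 N3=93 N4=71 achieved=2697/1420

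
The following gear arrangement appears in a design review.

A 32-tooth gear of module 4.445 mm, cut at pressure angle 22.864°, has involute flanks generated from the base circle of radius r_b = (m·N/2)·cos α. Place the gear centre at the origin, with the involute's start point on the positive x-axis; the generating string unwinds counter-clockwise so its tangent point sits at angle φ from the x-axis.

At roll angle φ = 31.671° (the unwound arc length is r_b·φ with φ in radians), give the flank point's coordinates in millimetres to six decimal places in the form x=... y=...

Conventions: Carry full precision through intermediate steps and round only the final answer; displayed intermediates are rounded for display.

single-mesh involute tooth geometry (32T wheel at module 4.445)
pitch radius r_p = m·N/2 = 4.445·32/2 = 71.120000
base radius r_b = r_p·cos α = 71.120000·cos 22.864° = 65.532082
roll angle φ = 31.671° = 0.55276323 rad
x = r_b·(cos φ + φ·sin φ) = 74.791784
y = r_b·(sin φ − φ·cos φ) = 3.577848

x=74.791784 y=3.577848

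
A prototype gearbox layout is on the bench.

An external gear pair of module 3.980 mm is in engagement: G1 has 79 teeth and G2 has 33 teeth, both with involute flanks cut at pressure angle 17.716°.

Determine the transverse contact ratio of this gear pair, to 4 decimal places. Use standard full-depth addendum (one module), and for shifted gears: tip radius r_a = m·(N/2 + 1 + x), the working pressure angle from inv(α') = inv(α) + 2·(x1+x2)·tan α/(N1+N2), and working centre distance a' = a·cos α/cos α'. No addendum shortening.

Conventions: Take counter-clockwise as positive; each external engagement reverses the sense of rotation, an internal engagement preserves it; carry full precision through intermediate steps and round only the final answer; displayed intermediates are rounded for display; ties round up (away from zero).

single-mesh involute tooth geometry (79T engaging 33T at module 3.980)
base radii: r_b1 = 149.754558, r_b2 = 62.555702
tip radii: r_a1 = 161.190000, r_a2 = 69.650000
no profile shift: α' = α, a' = a
action lengths: √(r_a1²−r_b1²) = 59.630432, √(r_a2²−r_b2²) = 30.625263
base pitch p_b = π·m·cos α = 11.910578
CR = (59.630432 + 30.625263 − 222.880000·sin 17.71600°)/11.910578 = 1.883495
contact ratio ≈ 1.8835

1.8835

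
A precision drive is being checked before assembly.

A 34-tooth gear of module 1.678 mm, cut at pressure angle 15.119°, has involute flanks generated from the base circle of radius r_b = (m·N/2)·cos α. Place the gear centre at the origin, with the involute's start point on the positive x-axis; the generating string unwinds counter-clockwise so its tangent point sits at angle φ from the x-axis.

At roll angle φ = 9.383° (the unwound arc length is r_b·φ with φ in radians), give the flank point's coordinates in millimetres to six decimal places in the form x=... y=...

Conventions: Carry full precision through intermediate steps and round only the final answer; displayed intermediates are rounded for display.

single-mesh involute tooth geometry (34T wheel at module 1.678)
pitch radius r_p = m·N/2 = 1.678·34/2 = 28.526000
base radius r_b = r_p·cos α = 28.526000·cos 15.119° = 27.538606
roll angle φ = 9.383° = 0.16376424 rad
x = r_b·(cos φ + φ·sin φ) = 27.905409
y = r_b·(sin φ − φ·cos φ) = 0.040208

x=27.905409 y=0.040208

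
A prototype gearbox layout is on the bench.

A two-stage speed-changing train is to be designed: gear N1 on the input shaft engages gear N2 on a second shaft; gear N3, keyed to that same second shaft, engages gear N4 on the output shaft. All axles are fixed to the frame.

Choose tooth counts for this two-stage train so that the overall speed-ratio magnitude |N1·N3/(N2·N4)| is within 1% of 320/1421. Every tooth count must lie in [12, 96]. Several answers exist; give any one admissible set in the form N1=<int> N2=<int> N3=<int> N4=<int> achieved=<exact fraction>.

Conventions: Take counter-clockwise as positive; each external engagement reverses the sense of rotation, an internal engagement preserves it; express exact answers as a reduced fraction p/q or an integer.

N1=16 N2=29 N3=20 N4=49 achieved=320/1421

design class (target 320/1421): fixed-axis compound train
target = 320/1421 in lowest terms: an exact hit needs N1·N3 = k·320 and N2·N4 = k·1421 for one integer k, every count in [12, 96]; additionally prefer no 1:1 stage (N1 ≠ N2, N3 ≠ N4)
k = 1: N1·N3 = 320 = 16·20, N2·N4 = 1421 = 29·49
achieved = 16·20/(29·49) = 320/1421; |achieved − target| = 0 ≤ 16/7105 ✓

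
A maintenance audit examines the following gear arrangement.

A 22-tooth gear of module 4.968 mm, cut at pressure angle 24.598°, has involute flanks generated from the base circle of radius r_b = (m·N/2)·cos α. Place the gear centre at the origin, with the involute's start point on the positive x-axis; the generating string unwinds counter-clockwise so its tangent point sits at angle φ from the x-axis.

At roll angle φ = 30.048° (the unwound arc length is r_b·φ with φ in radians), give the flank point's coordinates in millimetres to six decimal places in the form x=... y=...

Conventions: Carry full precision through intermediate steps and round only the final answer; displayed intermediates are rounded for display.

x=56.059067 y=2.323933

recognized (one wheel, involute flank): single-mesh tooth geometry, m = 4.968, N = 22
pitch radius r_p = m·N/2 = 4.968·22/2 = 54.648000
base radius r_b = r_p·cos α = 54.648000·cos 24.598° = 49.688729
roll angle φ = 30.048° = 0.52443653 rad
x = r_b·(cos φ + φ·sin φ) = 56.059067
y = r_b·(sin φ − φ·cos φ) = 2.323933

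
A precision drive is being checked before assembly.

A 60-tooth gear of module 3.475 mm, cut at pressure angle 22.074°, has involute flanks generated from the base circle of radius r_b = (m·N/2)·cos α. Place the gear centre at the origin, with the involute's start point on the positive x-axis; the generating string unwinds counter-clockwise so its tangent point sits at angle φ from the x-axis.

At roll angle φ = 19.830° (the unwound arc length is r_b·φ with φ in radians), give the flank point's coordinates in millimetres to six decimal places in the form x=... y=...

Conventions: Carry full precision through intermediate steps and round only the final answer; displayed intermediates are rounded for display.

x=102.222365 y=1.319115

recognized (one wheel, involute flank): single-mesh tooth geometry, m = 3.475, N = 60
pitch radius r_p = m·N/2 = 3.475·60/2 = 104.250000
base radius r_b = r_p·cos α = 104.250000·cos 22.074° = 96.608398
roll angle φ = 19.830° = 0.34609879 rad
x = r_b·(cos φ + φ·sin φ) = 102.222365
y = r_b·(sin φ − φ·cos φ) = 1.319115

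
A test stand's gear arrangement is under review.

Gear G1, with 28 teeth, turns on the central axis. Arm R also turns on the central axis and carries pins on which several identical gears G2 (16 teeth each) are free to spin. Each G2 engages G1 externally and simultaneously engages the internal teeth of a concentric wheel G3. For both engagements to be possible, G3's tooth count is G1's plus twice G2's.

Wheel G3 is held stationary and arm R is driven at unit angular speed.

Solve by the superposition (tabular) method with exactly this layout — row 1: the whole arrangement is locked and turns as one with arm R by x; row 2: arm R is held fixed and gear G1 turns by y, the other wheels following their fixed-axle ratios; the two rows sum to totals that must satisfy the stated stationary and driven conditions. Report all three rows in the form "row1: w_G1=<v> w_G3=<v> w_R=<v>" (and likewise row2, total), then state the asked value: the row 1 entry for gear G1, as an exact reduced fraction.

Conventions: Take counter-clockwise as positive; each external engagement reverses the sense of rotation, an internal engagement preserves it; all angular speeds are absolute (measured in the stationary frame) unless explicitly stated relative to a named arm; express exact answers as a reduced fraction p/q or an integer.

topology: planetary set — G1 28T / G2 16T / G3 60T, arm = carrier (Willis)
superposition row 1 [locked train]: every member turns x
superposition row 2 [arm held]: sun y, ring −(28/60)·y, arm 0
boundary: total ω_ring = x − (28/60)·y = 0 and total ω_arm = x = 1  ⇒  y = 15/7, x = 1
row 2 ring = −(28/60)·15/7 = -1
totals (row 1 + row 2): sun 1 + 15/7 = 22/7, ring 1 + (-1) = 0, arm 1 + 0 = 1
asked cell (row1, sun) = 1

row1: w_G1=1 w_G3=1 w_R=1
row2: w_G1=15/7 w_G3=-1 w_R=0
total: w_G1=22/7 w_G3=0 w_R=1
asked value: 1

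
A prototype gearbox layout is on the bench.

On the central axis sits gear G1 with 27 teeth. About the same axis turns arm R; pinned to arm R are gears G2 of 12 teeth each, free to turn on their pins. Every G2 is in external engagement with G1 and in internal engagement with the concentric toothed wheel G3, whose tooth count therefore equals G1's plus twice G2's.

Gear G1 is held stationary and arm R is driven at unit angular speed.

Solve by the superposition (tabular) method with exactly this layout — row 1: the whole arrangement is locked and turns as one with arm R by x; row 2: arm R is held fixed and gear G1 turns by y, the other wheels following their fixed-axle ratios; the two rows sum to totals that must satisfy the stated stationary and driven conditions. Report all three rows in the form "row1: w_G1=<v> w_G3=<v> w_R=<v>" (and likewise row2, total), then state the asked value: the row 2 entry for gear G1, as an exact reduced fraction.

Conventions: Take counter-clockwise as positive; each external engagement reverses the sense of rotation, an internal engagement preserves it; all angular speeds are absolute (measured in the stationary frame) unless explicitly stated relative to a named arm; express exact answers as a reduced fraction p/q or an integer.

planetary set (27T centre, 12T on arm, 51T internal) — Willis relation
superposition row 1 [locked train]: every member turns x
superposition row 2 [arm held]: sun y, ring −(27/51)·y, arm 0
boundary: total ω_sun = x + y = 0 and total ω_arm = x = 1  ⇒  y = -1, x = 1
row 2 ring = −(27/51)·(-1) = 9/17
totals (row 1 + row 2): sun 1 + (-1) = 0, ring 1 + 9/17 = 26/17, arm 1 + 0 = 1
asked cell (row2, sun) = -1

row1: w_G1=1 w_G3=1 w_R=1
row2: w_G1=-1 w_G3=9/17 w_R=0
total: w_G1=0 w_G3=26/17 w_R=1
asked value: -1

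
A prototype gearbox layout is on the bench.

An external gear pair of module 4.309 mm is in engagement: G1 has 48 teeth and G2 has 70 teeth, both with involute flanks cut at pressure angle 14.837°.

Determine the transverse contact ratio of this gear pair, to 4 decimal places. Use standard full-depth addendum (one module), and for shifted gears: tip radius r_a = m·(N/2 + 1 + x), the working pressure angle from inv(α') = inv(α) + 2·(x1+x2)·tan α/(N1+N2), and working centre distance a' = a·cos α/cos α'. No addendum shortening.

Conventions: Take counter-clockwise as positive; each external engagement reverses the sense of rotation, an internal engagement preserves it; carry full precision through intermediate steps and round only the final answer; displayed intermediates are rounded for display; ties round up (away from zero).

topology: single-mesh involute geometry — m = 4.309, 48T/70T pair
base radii: r_b1 = 99.967927, r_b2 = 145.786561
tip radii: r_a1 = 107.725000, r_a2 = 155.124000
no profile shift: α' = α, a' = a
action lengths: √(r_a1²−r_b1²) = 40.138375, √(r_a2²−r_b2²) = 53.006925
base pitch p_b = π·m·cos α = 13.085771
CR = (40.138375 + 53.006925 − 254.231000·sin 14.83700°)/13.085771 = 2.143118
contact ratio ≈ 2.1431

2.1431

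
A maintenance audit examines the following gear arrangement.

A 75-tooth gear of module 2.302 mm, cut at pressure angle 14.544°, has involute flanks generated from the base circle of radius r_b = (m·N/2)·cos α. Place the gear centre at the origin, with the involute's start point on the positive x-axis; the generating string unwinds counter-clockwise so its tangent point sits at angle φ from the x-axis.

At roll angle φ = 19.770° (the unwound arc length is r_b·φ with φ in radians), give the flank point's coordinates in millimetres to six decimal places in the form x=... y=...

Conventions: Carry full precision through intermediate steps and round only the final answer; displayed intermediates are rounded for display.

class = single-mesh tooth geometry [base-circle involute, m = 2.302, 75T]
pitch radius r_p = m·N/2 = 2.302·75/2 = 86.325000
base radius r_b = r_p·cos α = 86.325000·cos 14.544° = 83.558722
roll angle φ = 19.770° = 0.34505159 rad
x = r_b·(cos φ + φ·sin φ) = 88.385914
y = r_b·(sin φ − φ·cos φ) = 1.130689

x=88.385914 y=1.130689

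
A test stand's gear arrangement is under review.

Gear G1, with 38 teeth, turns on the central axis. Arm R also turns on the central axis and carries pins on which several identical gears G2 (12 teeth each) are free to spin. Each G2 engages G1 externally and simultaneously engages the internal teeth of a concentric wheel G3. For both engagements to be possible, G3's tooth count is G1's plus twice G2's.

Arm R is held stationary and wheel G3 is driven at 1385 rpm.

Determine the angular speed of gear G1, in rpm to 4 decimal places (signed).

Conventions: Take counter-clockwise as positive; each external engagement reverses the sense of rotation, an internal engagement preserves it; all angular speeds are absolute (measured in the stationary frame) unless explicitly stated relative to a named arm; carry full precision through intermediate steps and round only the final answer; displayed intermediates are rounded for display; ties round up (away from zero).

recognized (axles ride arm R): planetary set, 38/12/62 teeth
normalise by the input: solve with ω_ring = 1, then scale by 1385 rpm
ring teeth: 38 + 2·12 = 62
38(ω_sun−ω_arm) = −62(ω_ring−ω_arm),  ω_arm = 0, ω_ring = 1
ω_sun = 0 − (62/38)(1−0) = -31/19
scale: ω_sun = -31/19 × 1385 rpm = -2259.7368 rpm

-2259.7368 rpm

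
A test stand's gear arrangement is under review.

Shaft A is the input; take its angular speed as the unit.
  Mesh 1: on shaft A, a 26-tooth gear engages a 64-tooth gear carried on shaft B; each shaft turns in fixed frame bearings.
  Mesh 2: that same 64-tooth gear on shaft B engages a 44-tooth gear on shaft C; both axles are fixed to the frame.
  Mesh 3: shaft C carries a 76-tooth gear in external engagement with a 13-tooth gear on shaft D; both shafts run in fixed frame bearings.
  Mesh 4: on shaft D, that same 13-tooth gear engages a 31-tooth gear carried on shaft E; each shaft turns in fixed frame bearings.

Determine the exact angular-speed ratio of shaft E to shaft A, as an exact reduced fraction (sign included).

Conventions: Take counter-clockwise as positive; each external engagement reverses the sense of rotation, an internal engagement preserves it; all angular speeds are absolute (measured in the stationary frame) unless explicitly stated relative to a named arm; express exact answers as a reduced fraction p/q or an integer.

494/341

class = fixed-axis compound train [4 meshes; 4 ratios multiply, 4 sense flips]
mesh 1 [26T→64T]: running ratio 13/32, sense −
mesh 2 [64T→44T]: running ratio 13/22, sense +
mesh 3 [76T→13T]: running ratio 38/11, sense −
mesh 4 [13T→31T]: running ratio 494/341, sense +
ω_out/ω_in = 494/341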